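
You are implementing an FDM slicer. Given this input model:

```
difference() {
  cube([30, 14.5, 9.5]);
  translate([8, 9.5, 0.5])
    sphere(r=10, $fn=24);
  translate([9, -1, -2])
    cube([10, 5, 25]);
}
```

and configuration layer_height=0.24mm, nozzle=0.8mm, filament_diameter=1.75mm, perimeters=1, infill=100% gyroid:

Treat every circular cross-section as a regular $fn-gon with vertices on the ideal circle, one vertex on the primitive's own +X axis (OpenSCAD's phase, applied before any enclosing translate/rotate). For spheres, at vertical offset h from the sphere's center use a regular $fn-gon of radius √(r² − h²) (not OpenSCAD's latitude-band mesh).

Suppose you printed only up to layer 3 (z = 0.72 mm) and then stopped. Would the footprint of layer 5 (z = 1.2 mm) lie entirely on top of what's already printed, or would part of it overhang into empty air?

Compare the two slices. At z = 0.72: the 30×14.5 cube contributes its full rectangle (area 435.00 mm²); the r=10 sphere at (8, 9.5) contributes a regular 24-gon of circumradius √(10²−0.22²) = 9.998 (area = (24/2)·9.998²·sin(360°/24) = 310.43 mm²); the 10×5 cube at (9, -1) contributes its full rectangle (area 50.00 mm²); After the difference (first − rest): starting from the 30×14.5 cube (435.00 mm²), the r=10 sphere at (8, 9.5) partially overlaps it — only the 233.18 mm² overlap (of its 310.43 mm²) is removed, clipping the outline; the 10×5 cube at (9, -1) partially overlaps it — only the 19.02 mm² overlap (of its 50.00 mm²) is removed, clipping the outline — area = 182.80 mm². At z = 1.2: the cube is present — its section is the full 30×14.5 rectangle (area 435.00 mm²); the sphere at (8, 9.5): section is a regular 24-gon, circumradius = √(r²−h²) = √(10²−0.7²) = 9.975 (area = (24/2)·9.975²·sin(360°/24) = 309.06 mm²); the 10×5 cube at (9, -1) contributes its full rectangle (area 50.00 mm²); Taking the first minus the rest: starting from the 30×14.5 cube (435.00 mm²), the r=10 sphere at (8, 9.5) partially overlaps it — only the 232.65 mm² overlap (of its 309.06 mm²) is removed, clipping the outline; the 10×5 cube at (9, -1) partially overlaps it — only the 19.17 mm² overlap (of its 50.00 mm²) is removed, clipping the outline — area = 183.18 mm². Checking containment: the cross-section at z = 1.2 is a subset of the cross-section at z = 0.72.

entirely on top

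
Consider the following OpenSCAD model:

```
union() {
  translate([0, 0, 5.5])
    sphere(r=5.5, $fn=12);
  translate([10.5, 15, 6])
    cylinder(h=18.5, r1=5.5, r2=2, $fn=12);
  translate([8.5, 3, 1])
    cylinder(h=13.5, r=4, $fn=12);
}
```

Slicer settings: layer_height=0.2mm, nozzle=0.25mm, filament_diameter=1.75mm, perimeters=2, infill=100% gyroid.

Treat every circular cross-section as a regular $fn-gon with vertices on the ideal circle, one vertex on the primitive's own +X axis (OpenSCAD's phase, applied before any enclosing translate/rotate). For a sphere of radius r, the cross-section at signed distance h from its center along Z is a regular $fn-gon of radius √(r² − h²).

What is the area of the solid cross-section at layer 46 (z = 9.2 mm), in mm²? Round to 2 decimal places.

At z = 9.2 mm: the sphere: section is a regular 12-gon, circumradius = √(r²−h²) = √(5.5²−3.7²) = 4.069 (area = (12/2)·4.069²·sin(360°/12) = 49.68 mm²); the cone at (10.5, 15) (r1=5.5→r2=2) has section circumradius 4.895 here — a regular 12-gon (area = (12/2)·4.895²·sin(360°/12) = 71.87 mm²); the r=4 cylinder at (8.5, 3) gives a regular 12-gon of circumradius 4 (constant along its height) (area = (12/2)·4.000²·sin(360°/12) = 48.00 mm²); Merging all regions: the 3 present regions are separate (no shared area or edge), so areas and boundary lengths simply add and each stays a separate island — area = 169.55 mm². Overall, the cross-section has 3 separate islands. Net area = 169.55 mm².

169.55 mm²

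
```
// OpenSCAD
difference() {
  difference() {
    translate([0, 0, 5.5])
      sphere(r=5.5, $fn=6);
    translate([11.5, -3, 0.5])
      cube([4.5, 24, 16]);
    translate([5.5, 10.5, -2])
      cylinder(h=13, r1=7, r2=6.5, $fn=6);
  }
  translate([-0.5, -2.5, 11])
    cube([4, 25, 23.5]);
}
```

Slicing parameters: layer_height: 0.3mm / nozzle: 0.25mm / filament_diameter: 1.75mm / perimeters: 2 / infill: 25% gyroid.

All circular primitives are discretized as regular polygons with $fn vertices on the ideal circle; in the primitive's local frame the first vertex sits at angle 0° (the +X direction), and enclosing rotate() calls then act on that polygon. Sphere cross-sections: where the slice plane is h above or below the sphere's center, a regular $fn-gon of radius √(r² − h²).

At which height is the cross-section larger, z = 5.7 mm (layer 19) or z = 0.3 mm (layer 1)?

Layer 19 (z = 5.7): the r=5.5 sphere contributes a regular 6-gon of circumradius √(5.5²−0.2²) = 5.496 (area = (6/2)·5.496²·sin(360°/6) = 78.49 mm²); the 4.5×24 cube at (11.5, -3) contributes its full rectangle (area 108.00 mm²); the cone at (5.5, 10.5) contributes a regular 6-gon of circumradius 6.704 (interpolated between r1=7 and r2=6.5 at t=0.592) (area = (6/2)·6.704²·sin(360°/6) = 116.76 mm²); Subtracting the remaining from the first: starting from the r=5.5 sphere (78.49 mm²), the 4.5×24 cube at (11.5, -3) misses the remaining region (no effect); the cone at (5.5, 10.5) partially overlaps it — only the 0.04 mm² overlap (of its 116.76 mm²) is removed, clipping the outline — area = 78.45 mm²; the cube at (-0.5, -2.5) is not intersected at this z (z outside [11, 34.5]); After the difference (first − rest): none of the subtracted shapes is present at this height, so that combined region is unchanged — area = 78.45 mm². So its area = 78.45 mm². Layer 1 (z = 0.3): the r=5.5 sphere contributes a regular 6-gon of circumradius √(5.5²−5.2²) = 1.792 (area = (6/2)·1.792²·sin(360°/6) = 8.34 mm²); the cube at (11.5, -3) is not intersected at this z (z outside [0.5, 16.5]); the cone at (5.5, 10.5) contributes a regular 6-gon of circumradius 6.912 (interpolated between r1=7 and r2=6.5 at t=0.177) (area = (6/2)·6.912²·sin(360°/6) = 124.11 mm²); Subtracting the remaining from the first: starting from the r=5.5 sphere (8.34 mm²), the cone at (5.5, 10.5) misses the remaining region (no effect) — area = 8.34 mm²; the cube at (-0.5, -2.5) does not reach this height (z outside [11, 34.5]); Taking the first minus the rest: none of the subtracted shapes is present at this height, so that combined region is unchanged — area = 8.34 mm². So its area = 8.34 mm². Layer 19 is larger (78.45 vs 8.34 mm²).

layer 19 (z = 5.7 mm)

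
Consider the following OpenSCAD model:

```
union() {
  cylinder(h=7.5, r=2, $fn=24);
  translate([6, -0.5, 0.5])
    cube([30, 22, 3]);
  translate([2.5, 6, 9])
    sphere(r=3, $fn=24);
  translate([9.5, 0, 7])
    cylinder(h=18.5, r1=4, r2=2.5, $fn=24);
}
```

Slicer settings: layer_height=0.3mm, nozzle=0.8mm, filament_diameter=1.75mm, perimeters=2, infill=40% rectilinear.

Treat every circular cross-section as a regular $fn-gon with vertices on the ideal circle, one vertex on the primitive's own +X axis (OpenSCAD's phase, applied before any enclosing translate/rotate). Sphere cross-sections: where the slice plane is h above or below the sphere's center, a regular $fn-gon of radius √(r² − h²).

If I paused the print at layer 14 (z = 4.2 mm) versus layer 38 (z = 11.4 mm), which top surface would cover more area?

layer 38 (z = 11.4 mm)

Layer 14 (z = 4.2): the r=2 cylinder contributes a regular 24-gon of circumradius 2 (area = (24/2)·2.000²·sin(360°/24) = 12.42 mm²); the cube at (6, -0.5) does not reach this height (z outside [0.5, 3.5]); the sphere at (2.5, 6) is not intersected at this z (|z−center|=4.800 > r=3); the cone at (9.5, 0) is absent (z outside [7, 25.5]); Combining (union): only the r=2 cylinder is present, so the union is just that shape — area = 12.42 mm². So its area = 12.42 mm². Layer 38 (z = 11.4): the cylinder is absent (z outside [0, 7.5]); the cube at (6, -0.5) is not intersected at this z (z outside [0.5, 3.5]); the sphere at (2.5, 6): section is a regular 24-gon, circumradius = √(r²−h²) = √(3²−2.4²) = 1.800 (area = (24/2)·1.800²·sin(360°/24) = 10.06 mm²); the cone at (9.5, 0) (r1=4→r2=2.5) has section circumradius 3.643 here — a regular 24-gon (area = (24/2)·3.643²·sin(360°/24) = 41.22 mm²); Taking the union: the 2 present regions are separate (no shared area or edge), so areas and boundary lengths simply add and each stays a separate island — area = 51.29 mm². So its area = 51.29 mm². Layer 38 is larger (51.29 vs 12.42 mm²).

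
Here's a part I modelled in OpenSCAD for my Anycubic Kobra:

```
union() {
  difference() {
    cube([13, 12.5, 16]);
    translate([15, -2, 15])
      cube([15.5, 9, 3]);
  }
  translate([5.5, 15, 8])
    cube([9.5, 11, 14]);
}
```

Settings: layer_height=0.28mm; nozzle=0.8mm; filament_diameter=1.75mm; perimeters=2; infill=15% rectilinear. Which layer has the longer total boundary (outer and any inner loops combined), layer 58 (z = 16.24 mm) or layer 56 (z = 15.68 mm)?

Layer 58 (z = 16.24): the cube is not intersected at this z (z outside [0, 16]); the 15.5×9 cube at (15, -2) contributes its full rectangle (perimeter 49.00 mm); Taking the first minus the rest: the first operand is absent here, so nothing remains; the 9.5×11 cube at (5.5, 15) contributes its full rectangle (perimeter 41.00 mm); Combining (union): only the 9.5×11 cube at (5.5, 15) is present, so the union is just that shape — boundary = 41.00 mm. So its perimeter = 41.00 mm. Layer 56 (z = 15.68): the 13×12.5 cube contributes its full rectangle (perimeter 51.00 mm); the cube at (15, -2) is present — its section is the full 15.5×9 rectangle (perimeter 49.00 mm); After the difference (first − rest): starting from the 13×12.5 cube, the 15.5×9 cube at (15, -2) misses the remaining region (no effect) — boundary = 51.00 mm; the cube at (5.5, 15) (footprint 9.5×11) is included at this height (perimeter 41.00 mm); Merging all regions: the 2 present regions are separate (no shared area or edge), so areas and boundary lengths simply add and each stays a separate island — boundary = 92.00 mm. So its perimeter = 92.00 mm. Layer 56 is larger (92.00 vs 41.00 mm).

layer 56 (z = 15.68 mm)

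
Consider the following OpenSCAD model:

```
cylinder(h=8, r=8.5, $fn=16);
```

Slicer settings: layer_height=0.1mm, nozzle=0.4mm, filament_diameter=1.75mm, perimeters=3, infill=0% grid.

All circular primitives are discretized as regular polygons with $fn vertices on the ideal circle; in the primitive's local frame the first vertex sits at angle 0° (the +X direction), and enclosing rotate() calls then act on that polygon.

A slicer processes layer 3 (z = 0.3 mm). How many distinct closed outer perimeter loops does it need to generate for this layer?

At z = 0.3 mm: the r=8.5 cylinder gives a regular 16-gon of circumradius 8.5 (constant along its height). The result has 1 disconnected region.

1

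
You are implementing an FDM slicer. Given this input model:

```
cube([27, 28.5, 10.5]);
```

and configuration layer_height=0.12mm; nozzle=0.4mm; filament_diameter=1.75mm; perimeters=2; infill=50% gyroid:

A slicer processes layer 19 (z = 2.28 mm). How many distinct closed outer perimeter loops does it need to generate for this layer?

At z = 2.28 mm: the cube is present — its section is the full 27×28.5 rectangle. The result has 1 disconnected region.

1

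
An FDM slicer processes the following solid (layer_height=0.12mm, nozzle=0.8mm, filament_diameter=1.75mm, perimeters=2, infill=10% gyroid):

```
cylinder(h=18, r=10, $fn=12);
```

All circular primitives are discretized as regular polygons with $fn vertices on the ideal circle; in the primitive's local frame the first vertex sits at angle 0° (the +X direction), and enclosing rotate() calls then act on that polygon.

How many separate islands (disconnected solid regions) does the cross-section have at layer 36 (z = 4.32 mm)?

At z = 4.32 mm: the cylinder: section is a regular 12-gon, circumradius r=10. Overall, the cross-section is a single solid region. Island count = 1.

1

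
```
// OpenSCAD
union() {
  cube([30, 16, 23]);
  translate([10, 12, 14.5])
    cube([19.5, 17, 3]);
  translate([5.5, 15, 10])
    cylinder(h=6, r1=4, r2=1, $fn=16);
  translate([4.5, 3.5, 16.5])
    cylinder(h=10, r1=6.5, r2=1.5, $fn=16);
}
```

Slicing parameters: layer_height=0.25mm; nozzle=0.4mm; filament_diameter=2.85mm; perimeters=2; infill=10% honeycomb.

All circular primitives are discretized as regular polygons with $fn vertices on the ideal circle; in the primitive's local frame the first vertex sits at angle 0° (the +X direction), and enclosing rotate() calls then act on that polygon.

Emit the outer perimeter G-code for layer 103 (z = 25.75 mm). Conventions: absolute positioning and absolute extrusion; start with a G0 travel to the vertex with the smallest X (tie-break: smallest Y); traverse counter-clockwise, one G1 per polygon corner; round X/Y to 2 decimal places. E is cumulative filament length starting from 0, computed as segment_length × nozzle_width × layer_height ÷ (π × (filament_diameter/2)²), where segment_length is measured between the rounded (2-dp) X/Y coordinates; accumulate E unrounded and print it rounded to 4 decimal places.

At z = 25.75 mm: the cube is absent (z outside [0, 23]); the cube at (10, 12) is not intersected at this z (z outside [14.5, 17.5]); the cone at (5.5, 15) is absent (z outside [10, 16]); the cone at (4.5, 3.5): at t=0.925 of its height the radius interpolates to r₁+(r₂−r₁)t = 1.875, giving a regular 16-gon of that circumradius; Merging all regions: only the cone at (4.5, 3.5) is present, so the union is just that shape — 1 connected region. The outline is a single polygon with 16 vertices. Extrusion per mm of travel: 0.4 × 0.25 / (π × 1.425²) = 0.015675. Accumulating E over each segment gives final E = 0.1837.

G0 X2.62 Y3.50 Z25.75
G1 X2.77 Y2.78 E0.0115
G1 X3.17 Y2.17 E0.0230
G1 X3.78 Y1.77 E0.0344
G1 X4.50 Y1.62 E0.0459
G1 X5.22 Y1.77 E0.0575
G1 X5.83 Y2.17 E0.0689
G1 X6.23 Y2.78 E0.0803
G1 X6.38 Y3.50 E0.0919
G1 X6.23 Y4.22 E0.1034
G1 X5.83 Y4.83 E0.1148
G1 X5.22 Y5.23 E0.1263
G1 X4.50 Y5.38 E0.1378
G1 X3.78 Y5.23 E0.1493
G1 X3.17 Y4.83 E0.1607
G1 X2.77 Y4.22 E0.1722
G1 X2.62 Y3.50 E0.1837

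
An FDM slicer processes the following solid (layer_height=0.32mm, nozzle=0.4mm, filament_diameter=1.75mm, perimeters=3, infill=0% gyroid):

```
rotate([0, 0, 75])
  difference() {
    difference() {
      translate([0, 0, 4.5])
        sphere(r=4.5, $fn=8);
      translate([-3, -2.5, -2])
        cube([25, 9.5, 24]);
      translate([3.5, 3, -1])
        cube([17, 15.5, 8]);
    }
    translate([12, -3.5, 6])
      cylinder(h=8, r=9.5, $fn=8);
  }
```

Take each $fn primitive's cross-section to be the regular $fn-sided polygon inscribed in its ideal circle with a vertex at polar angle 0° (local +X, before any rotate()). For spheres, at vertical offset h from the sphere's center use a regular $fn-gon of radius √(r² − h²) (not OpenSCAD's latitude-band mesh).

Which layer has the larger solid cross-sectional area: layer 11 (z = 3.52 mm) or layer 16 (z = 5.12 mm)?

layer 16 (z = 5.12 mm)

Layer 11 (z = 3.52): the r=4.5 sphere contributes a regular 8-gon of circumradius √(4.5²−0.98²) = 4.392 (area = (8/2)·4.392²·sin(360°/8) = 54.56 mm²); the cube at (-3, -2.5) (footprint 25×9.5) is included at this height (area 237.50 mm²); the cube at (3.5, 3) (footprint 17×15.5) is included at this height (area 263.50 mm²); Taking the first minus the rest: starting from the r=4.5 sphere (54.56 mm²), the 25×9.5 cube at (-3, -2.5) partially overlaps it — only the 42.14 mm² overlap (of its 237.50 mm²) is removed, clipping the outline; the 17×15.5 cube at (3.5, 3) misses the remaining region (no effect) — area = 12.42 mm²; the cylinder at (12, -3.5) is not intersected at this z (z outside [6, 14]); After the difference (first − rest): none of the subtracted shapes is present at this height, so the result so far is unchanged — area = 12.42 mm²; (rotated 75° about Z; rotation is an isometry so areas/perimeters/island counts are preserved). So its area = 12.42 mm². Layer 16 (z = 5.12): the sphere: section is a regular 8-gon, circumradius = √(r²−h²) = √(4.5²−0.62²) = 4.457 (area = (8/2)·4.457²·sin(360°/8) = 56.19 mm²); the cube at (-3, -2.5) is present — its section is the full 25×9.5 rectangle (area 237.50 mm²); the cube at (3.5, 3) (footprint 17×15.5) is included at this height (area 263.50 mm²); After the difference (first − rest): starting from the r=4.5 sphere (56.19 mm²), the 25×9.5 cube at (-3, -2.5) partially overlaps it — only the 42.90 mm² overlap (of its 237.50 mm²) is removed, clipping the outline; the 17×15.5 cube at (3.5, 3) misses the remaining region (no effect) — area = 13.29 mm²; the cylinder at (12, -3.5) is absent (z outside [6, 14]); Taking the first minus the rest: none of the subtracted shapes is present at this height, so that combined region is unchanged — area = 13.29 mm²; (rotated 75° about Z; rotation is an isometry so areas/perimeters/island counts are preserved). So its area = 13.29 mm². Layer 16 is larger (13.29 vs 12.42 mm²).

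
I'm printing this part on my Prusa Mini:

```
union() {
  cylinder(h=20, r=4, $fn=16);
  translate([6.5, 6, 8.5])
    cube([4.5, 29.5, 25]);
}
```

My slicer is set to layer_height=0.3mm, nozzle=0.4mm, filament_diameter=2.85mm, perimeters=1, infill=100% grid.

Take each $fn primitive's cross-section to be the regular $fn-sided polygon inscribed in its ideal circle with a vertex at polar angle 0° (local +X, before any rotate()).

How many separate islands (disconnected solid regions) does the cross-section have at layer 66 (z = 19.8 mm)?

2

At z = 19.8 mm: the cylinder: section is a regular 16-gon, circumradius r=4; the 4.5×29.5 cube at (6.5, 6) contributes its full rectangle; Taking the union: the 2 present regions are separate (no shared area or edge), so areas and boundary lengths simply add and each stays a separate island — 2 connected regions. Overall, the cross-section has 2 separate islands. Island count = 2.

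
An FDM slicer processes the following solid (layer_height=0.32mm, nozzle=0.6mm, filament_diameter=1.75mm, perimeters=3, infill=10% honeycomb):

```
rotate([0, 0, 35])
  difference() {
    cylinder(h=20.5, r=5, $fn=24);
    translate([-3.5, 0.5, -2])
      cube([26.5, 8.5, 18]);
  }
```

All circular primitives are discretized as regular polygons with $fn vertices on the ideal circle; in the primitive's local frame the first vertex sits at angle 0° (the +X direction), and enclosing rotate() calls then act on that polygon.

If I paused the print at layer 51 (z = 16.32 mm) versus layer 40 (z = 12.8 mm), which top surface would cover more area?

Layer 51 (z = 16.32): the r=5 cylinder gives a regular 24-gon of circumradius 5 (constant along its height) (area = (24/2)·5.000²·sin(360°/24) = 77.65 mm²); the cube at (-3.5, 0.5) does not reach this height (z outside [-2, 16]); Subtracting the remaining from the first: none of the subtracted shapes is present at this height, so the r=5 cylinder is unchanged — area = 77.65 mm²; (rotated 35° about Z; rotation is an isometry so areas/perimeters/island counts are preserved). So its area = 77.65 mm². Layer 40 (z = 12.8): the r=5 cylinder gives a regular 24-gon of circumradius 5 (constant along its height) (area = (24/2)·5.000²·sin(360°/24) = 77.65 mm²); the 26.5×8.5 cube at (-3.5, 0.5) contributes its full rectangle (area 225.25 mm²); After the difference (first − rest): starting from the r=5 cylinder (77.65 mm²), the 26.5×8.5 cube at (-3.5, 0.5) partially overlaps it — only the 31.01 mm² overlap (of its 225.25 mm²) is removed, clipping the outline — area = 46.64 mm²; (whole slice rotated 35° about Z — lengths, areas and connectivity unchanged). So its area = 46.64 mm². Layer 51 is larger (77.65 vs 46.64 mm²).

layer 51 (z = 16.32 mm)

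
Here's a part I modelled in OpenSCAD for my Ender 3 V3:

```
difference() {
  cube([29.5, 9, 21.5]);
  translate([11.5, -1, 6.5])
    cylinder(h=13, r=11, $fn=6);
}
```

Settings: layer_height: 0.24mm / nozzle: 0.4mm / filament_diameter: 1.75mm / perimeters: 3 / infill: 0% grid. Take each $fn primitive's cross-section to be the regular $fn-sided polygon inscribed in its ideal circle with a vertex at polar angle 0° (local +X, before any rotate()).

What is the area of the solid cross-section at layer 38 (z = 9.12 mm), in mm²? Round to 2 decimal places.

129.74 mm²

At z = 9.12 mm: the cube is present — its section is the full 29.5×9 rectangle (area 265.50 mm²); the cylinder at (11.5, -1): section is a regular 6-gon, circumradius r=11 (area = (6/2)·11.000²·sin(360°/6) = 314.37 mm²); Taking the first minus the rest: starting from the 29.5×9 cube (265.50 mm²), the r=11 cylinder at (11.5, -1) partially overlaps it — only the 135.76 mm² overlap (of its 314.37 mm²) is removed, clipping the outline — area = 129.74 mm². Overall, the cross-section is a single solid region. Net area = 129.74 mm².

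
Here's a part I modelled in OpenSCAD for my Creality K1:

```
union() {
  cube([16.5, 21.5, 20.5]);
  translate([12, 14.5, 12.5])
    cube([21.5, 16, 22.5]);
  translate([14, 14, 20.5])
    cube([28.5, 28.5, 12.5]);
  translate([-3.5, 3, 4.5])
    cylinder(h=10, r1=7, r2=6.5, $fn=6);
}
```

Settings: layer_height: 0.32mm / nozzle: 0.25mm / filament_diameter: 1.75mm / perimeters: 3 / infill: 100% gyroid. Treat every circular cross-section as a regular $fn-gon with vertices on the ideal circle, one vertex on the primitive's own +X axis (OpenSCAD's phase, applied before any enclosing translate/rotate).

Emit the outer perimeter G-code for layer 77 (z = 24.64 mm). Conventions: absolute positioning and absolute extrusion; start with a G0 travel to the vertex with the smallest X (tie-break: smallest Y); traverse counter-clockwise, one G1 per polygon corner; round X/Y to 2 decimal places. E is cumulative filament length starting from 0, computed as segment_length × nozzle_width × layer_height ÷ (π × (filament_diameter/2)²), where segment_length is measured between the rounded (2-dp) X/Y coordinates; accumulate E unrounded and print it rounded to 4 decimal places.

At z = 24.64 mm: the cube is not intersected at this z (z outside [0, 20.5]); the cube at (12, 14.5) (footprint 21.5×16) is included at this height; the 28.5×28.5 cube at (14, 14) contributes its full rectangle; the cone at (-3.5, 3) is absent (z outside [4.5, 14.5]); Merging all regions: the regions partially overlap (shared area 312.00 mm²), so overlapping operands fuse into one piece — 1 connected region. The outline is a single polygon with 8 vertices. Extrusion per mm of travel: 0.25 × 0.32 / (π × 0.875²) = 0.033260. Accumulating E over each segment gives final E = 3.9247.

G0 X12.00 Y14.50 Z24.64
G1 X14.00 Y14.50 E0.0665
G1 X14.00 Y14.00 E0.0832
G1 X42.50 Y14.00 E1.0311
G1 X42.50 Y42.50 E1.9790
G1 X14.00 Y42.50 E2.9269
G1 X14.00 Y30.50 E3.3260
G1 X12.00 Y30.50 E3.3925
G1 X12.00 Y14.50 E3.9247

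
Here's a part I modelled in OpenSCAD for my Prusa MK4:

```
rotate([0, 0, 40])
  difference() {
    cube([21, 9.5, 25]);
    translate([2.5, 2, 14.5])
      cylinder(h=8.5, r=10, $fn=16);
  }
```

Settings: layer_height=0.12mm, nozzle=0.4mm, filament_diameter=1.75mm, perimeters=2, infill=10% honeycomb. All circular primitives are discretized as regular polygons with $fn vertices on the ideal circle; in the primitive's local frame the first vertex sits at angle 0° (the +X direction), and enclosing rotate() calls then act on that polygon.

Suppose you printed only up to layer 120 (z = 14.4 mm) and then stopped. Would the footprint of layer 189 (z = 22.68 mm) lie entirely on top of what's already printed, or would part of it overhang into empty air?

entirely on top

Compare the two slices. At z = 14.4: the 21×9.5 cube contributes its full rectangle (area 199.50 mm²); the cylinder at (2.5, 2) is absent (z outside [14.5, 23]); Subtracting the remaining from the first: none of the subtracted shapes is present at this height, so the 21×9.5 cube is unchanged — area = 199.50 mm²; (whole slice rotated 40° about Z — lengths, areas and connectivity unchanged). At z = 22.68: the cube (footprint 21×9.5) is included at this height (area 199.50 mm²); the r=10 cylinder at (2.5, 2) gives a regular 16-gon of circumradius 10 (constant along its height) (area = (16/2)·10.000²·sin(360°/16) = 306.15 mm²); Taking the first minus the rest: starting from the 21×9.5 cube (199.50 mm²), the r=10 cylinder at (2.5, 2) partially overlaps it — only the 109.52 mm² overlap (of its 306.15 mm²) is removed, clipping the outline — area = 89.98 mm²; (whole slice rotated 40° about Z — lengths, areas and connectivity unchanged). Checking containment: the cross-section at z = 22.68 is a subset of the cross-section at z = 14.4.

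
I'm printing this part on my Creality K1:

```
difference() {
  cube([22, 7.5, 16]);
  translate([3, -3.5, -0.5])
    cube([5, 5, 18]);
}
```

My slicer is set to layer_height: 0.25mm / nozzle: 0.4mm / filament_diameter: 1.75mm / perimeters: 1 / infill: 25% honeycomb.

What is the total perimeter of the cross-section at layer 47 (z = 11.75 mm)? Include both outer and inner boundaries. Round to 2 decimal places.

At z = 11.75 mm: the cube (footprint 22×7.5) is included at this height (perimeter 59.00 mm); the cube at (3, -3.5) (footprint 5×5) is included at this height (perimeter 20.00 mm); After the difference (first − rest): starting from the 22×7.5 cube, the 5×5 cube at (3, -3.5) partially overlaps it — only the 7.50 mm² overlap (of its 25.00 mm²) is removed, clipping the outline — boundary = 62.00 mm. Overall, the cross-section is a single solid region. Total boundary length (outer) = 62.00 mm.

62.00 mm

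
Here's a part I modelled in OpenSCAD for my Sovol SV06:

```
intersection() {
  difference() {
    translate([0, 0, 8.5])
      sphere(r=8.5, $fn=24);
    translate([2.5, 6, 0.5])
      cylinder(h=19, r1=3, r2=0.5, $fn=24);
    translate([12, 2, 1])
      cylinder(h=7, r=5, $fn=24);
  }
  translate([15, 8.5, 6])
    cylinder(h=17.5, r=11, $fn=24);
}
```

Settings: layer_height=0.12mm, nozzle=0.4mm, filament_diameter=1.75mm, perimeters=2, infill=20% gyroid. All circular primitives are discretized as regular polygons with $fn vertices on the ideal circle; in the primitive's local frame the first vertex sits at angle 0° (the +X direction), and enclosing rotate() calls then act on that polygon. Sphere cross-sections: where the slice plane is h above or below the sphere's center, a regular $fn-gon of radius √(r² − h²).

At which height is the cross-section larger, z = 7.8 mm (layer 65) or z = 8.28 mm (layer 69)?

layer 69 (z = 8.28 mm)

Layer 65 (z = 7.8): the r=8.5 sphere slices to a regular 24-gon of circumradius 8.471 (√(r²−h²) with h=0.7 from center) (area = (24/2)·8.471²·sin(360°/24) = 222.87 mm²); the cone at (2.5, 6): at t=0.384 of its height the radius interpolates to r₁+(r₂−r₁)t = 2.039, giving a regular 24-gon of that circumradius (area = (24/2)·2.039²·sin(360°/24) = 12.92 mm²); the r=5 cylinder at (12, 2) contributes a regular 24-gon of circumradius 5 (area = (24/2)·5.000²·sin(360°/24) = 77.65 mm²); Subtracting the remaining from the first: starting from the r=8.5 sphere (222.87 mm²), the cone at (2.5, 6) partially overlaps it — only the 12.80 mm² overlap (of its 12.92 mm²) is removed, clipping the outline; the r=5 cylinder at (12, 2) partially overlaps it — only the 4.44 mm² overlap (of its 77.65 mm²) is removed, clipping the outline — area = 205.64 mm²; the r=11 cylinder at (15, 8.5) gives a regular 24-gon of circumradius 11 (constant along its height) (area = (24/2)·11.000²·sin(360°/24) = 375.81 mm²); Taking the intersection: the r=11 cylinder at (15, 8.5) partially overlaps the result so far; clipping to the common part keeps 8.75 mm² — area = 8.75 mm². So its area = 8.75 mm². Layer 69 (z = 8.28): the r=8.5 sphere slices to a regular 24-gon of circumradius 8.497 (√(r²−h²) with h=0.22 from center) (area = (24/2)·8.497²·sin(360°/24) = 224.25 mm²); the cone at (2.5, 6) contributes a regular 24-gon of circumradius 1.976 (interpolated between r1=3 and r2=0.5 at t=0.409) (area = (24/2)·1.976²·sin(360°/24) = 12.13 mm²); the cylinder at (12, 2) is absent (z outside [1, 8]); Subtracting the remaining from the first: starting from the r=8.5 sphere (224.25 mm²), the cone at (2.5, 6) partially overlaps it — only the 12.11 mm² overlap (of its 12.13 mm²) is removed, clipping the outline — area = 212.14 mm²; the r=11 cylinder at (15, 8.5) gives a regular 24-gon of circumradius 11 (constant along its height) (area = (24/2)·11.000²·sin(360°/24) = 375.81 mm²); Taking the intersection: the r=11 cylinder at (15, 8.5) partially overlaps that combined region; clipping to the common part keeps 12.55 mm² — area = 12.55 mm². So its area = 12.55 mm². Layer 69 is larger (12.55 vs 8.75 mm²).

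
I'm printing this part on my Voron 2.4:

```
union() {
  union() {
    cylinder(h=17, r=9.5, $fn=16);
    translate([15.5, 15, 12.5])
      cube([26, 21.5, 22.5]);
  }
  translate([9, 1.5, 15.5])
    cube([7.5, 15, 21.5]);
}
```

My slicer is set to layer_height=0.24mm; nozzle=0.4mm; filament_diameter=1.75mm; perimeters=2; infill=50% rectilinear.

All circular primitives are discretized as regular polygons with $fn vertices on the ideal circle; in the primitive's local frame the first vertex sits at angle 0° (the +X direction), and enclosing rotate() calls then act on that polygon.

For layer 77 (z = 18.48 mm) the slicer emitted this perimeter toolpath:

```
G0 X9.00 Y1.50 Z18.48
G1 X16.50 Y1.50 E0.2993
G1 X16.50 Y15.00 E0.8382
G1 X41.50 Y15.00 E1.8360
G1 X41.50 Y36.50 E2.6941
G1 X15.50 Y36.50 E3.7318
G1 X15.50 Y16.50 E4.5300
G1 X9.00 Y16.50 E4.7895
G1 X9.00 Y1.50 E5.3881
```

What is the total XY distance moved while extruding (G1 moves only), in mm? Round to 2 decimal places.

135.00 mm

Sum the Euclidean lengths of each G1 segment: total = 135.00 mm.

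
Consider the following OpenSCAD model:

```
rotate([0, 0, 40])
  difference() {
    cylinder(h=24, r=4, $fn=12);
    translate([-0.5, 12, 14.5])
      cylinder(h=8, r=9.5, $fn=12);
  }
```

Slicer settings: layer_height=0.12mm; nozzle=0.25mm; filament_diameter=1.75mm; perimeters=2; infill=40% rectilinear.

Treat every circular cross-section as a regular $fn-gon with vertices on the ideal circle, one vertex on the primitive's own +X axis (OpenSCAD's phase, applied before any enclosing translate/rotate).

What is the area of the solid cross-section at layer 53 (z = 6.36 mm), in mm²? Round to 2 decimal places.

At z = 6.36 mm: the cylinder: section is a regular 12-gon, circumradius r=4 (area = (12/2)·4.000²·sin(360°/12) = 48.00 mm²); the cylinder at (-0.5, 12) does not reach this height (z outside [14.5, 22.5]); After the difference (first − rest): none of the subtracted shapes is present at this height, so the r=4 cylinder is unchanged — area = 48.00 mm²; (whole slice rotated 40° about Z — lengths, areas and connectivity unchanged). Overall, the cross-section is a single solid region. Net area = 48.00 mm².

48.00 mm²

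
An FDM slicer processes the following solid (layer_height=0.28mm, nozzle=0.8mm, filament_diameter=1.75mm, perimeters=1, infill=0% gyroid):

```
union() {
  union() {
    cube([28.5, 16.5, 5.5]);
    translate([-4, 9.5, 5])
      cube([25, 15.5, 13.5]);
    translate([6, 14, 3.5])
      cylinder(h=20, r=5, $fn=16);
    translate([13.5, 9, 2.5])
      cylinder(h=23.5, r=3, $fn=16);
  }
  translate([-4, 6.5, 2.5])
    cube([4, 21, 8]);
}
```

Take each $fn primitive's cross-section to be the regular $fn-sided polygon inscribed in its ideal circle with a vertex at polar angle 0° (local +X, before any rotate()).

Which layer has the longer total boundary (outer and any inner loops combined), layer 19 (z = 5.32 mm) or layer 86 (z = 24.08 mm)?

Layer 19 (z = 5.32): the cube (footprint 28.5×16.5) is included at this height (perimeter 90.00 mm); the cube at (-4, 9.5) (footprint 25×15.5) is included at this height (perimeter 81.00 mm); the r=5 cylinder at (6, 14) contributes a regular 16-gon of circumradius 5 (perimeter = 2·16·5.000·sin(180°/16) = 31.21 mm); the cylinder at (13.5, 9): section is a regular 16-gon, circumradius r=3 (perimeter = 2·16·3.000·sin(180°/16) = 18.73 mm); Combining (union): the regions partially overlap (shared area 251.09 mm²), so the edge portions inside another operand are dropped and the merged outline is re-measured after clipping — boundary = 115.00 mm; the cube at (-4, 6.5) (footprint 4×21) is included at this height (perimeter 50.00 mm); Merging all regions: the regions partially overlap (shared area 62.00 mm²), so the edge portions inside another operand are dropped and the merged outline is re-measured after clipping — boundary = 120.00 mm. So its perimeter = 120.00 mm. Layer 86 (z = 24.08): the cube does not reach this height (z outside [0, 5.5]); the cube at (-4, 9.5) is not intersected at this z (z outside [5, 18.5]); the cylinder at (6, 14) does not reach this height (z outside [3.5, 23.5]); the r=3 cylinder at (13.5, 9) gives a regular 16-gon of circumradius 3 (constant along its height) (perimeter = 2·16·3.000·sin(180°/16) = 18.73 mm); Taking the union: only the r=3 cylinder at (13.5, 9) is present, so the union is just that shape — boundary = 18.73 mm; the cube at (-4, 6.5) is absent (z outside [2.5, 10.5]); Merging all regions: only that combined region is present, so the union is just that shape — boundary = 18.73 mm. So its perimeter = 18.73 mm. Layer 19 is larger (120.00 vs 18.73 mm).

layer 19 (z = 5.32 mm)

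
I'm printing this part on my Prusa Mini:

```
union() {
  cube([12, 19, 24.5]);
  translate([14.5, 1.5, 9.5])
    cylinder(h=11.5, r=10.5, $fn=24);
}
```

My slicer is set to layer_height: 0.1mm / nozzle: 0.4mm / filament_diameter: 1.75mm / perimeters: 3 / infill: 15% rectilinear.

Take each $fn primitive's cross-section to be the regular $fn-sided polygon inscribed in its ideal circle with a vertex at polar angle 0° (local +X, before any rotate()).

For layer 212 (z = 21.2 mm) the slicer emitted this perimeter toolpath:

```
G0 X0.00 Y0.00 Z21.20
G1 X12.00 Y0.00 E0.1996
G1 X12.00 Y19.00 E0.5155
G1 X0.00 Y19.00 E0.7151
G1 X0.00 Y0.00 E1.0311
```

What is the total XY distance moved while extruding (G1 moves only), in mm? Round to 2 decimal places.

Sum the Euclidean lengths of each G1 segment: total = 62.00 mm.

62.00 mm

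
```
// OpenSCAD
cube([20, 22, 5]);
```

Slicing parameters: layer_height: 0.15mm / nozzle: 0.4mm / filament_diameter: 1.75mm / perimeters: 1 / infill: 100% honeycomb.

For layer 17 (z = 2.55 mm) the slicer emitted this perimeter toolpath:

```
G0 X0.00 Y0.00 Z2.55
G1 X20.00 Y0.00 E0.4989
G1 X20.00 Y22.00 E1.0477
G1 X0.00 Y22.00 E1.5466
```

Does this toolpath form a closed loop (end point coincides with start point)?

no

Start point (G0): (0.00, 0.00). End point (last G1): the path does not return to the start — open.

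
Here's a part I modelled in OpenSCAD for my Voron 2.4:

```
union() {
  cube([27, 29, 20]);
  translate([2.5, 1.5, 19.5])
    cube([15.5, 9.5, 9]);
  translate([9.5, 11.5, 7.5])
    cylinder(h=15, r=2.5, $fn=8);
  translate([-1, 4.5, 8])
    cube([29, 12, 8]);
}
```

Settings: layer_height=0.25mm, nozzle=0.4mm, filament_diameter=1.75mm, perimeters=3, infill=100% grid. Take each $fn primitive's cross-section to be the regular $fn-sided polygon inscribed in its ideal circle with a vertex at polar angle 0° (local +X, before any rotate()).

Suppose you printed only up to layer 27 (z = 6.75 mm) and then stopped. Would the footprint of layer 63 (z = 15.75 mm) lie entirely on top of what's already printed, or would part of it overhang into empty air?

Compare the two slices. At z = 6.75: the cube (footprint 27×29) is included at this height (area 783.00 mm²); the cube at (2.5, 1.5) is not intersected at this z (z outside [19.5, 28.5]); the cylinder at (9.5, 11.5) is absent (z outside [7.5, 22.5]); the cube at (-1, 4.5) is absent (z outside [8, 16]); Merging all regions: only the 27×29 cube is present, so the union is just that shape — area = 783.00 mm². At z = 15.75: the cube (footprint 27×29) is included at this height (area 783.00 mm²); the cube at (2.5, 1.5) is absent (z outside [19.5, 28.5]); the cylinder at (9.5, 11.5): section is a regular 8-gon, circumradius r=2.5 (area = (8/2)·2.500²·sin(360°/8) = 17.68 mm²); the 29×12 cube at (-1, 4.5) contributes its full rectangle (area 348.00 mm²); Merging all regions: the regions partially overlap — summed areas 1148.68 mm² minus the doubly-counted overlap 341.68 mm² gives 807.00 mm² — area = 807.00 mm². Checking containment: at z = 15.75 the cross-section extends beyond the z = 6.75 cross-section by about 24.00 mm².

part overhangs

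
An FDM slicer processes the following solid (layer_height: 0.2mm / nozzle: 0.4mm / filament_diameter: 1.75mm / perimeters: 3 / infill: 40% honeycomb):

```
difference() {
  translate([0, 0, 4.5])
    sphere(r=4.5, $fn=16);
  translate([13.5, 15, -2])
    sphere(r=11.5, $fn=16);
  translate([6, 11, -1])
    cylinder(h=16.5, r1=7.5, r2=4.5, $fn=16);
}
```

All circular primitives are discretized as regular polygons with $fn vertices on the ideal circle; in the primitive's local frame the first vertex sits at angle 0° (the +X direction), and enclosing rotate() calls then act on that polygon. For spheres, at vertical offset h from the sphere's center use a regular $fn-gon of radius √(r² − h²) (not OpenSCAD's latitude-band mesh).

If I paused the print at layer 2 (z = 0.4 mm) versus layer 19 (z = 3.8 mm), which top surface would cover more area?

layer 19 (z = 3.8 mm)

Layer 2 (z = 0.4): the r=4.5 sphere contributes a regular 16-gon of circumradius √(4.5²−4.1²) = 1.855 (area = (16/2)·1.855²·sin(360°/16) = 10.53 mm²); the r=11.5 sphere at (13.5, 15) contributes a regular 16-gon of circumradius √(11.5²−2.4²) = 11.247 (area = (16/2)·11.247²·sin(360°/16) = 387.25 mm²); the cone at (6, 11) (r1=7.5→r2=4.5) has section circumradius 7.245 here — a regular 16-gon (area = (16/2)·7.245²·sin(360°/16) = 160.72 mm²); Subtracting the remaining from the first: starting from the r=4.5 sphere (10.53 mm²), the r=11.5 sphere at (13.5, 15) misses the remaining region (no effect); the cone at (6, 11) misses the remaining region (no effect) — area = 10.53 mm². So its area = 10.53 mm². Layer 19 (z = 3.8): the sphere: section is a regular 16-gon, circumradius = √(r²−h²) = √(4.5²−0.7²) = 4.445 (area = (16/2)·4.445²·sin(360°/16) = 60.49 mm²); the sphere at (13.5, 15): section is a regular 16-gon, circumradius = √(r²−h²) = √(11.5²−5.8²) = 9.930 (area = (16/2)·9.930²·sin(360°/16) = 301.89 mm²); the cone at (6, 11): at t=0.291 of its height the radius interpolates to r₁+(r₂−r₁)t = 6.627, giving a regular 16-gon of that circumradius (area = (16/2)·6.627²·sin(360°/16) = 134.46 mm²); After the difference (first − rest): starting from the r=4.5 sphere (60.49 mm²), the r=11.5 sphere at (13.5, 15) misses the remaining region (no effect); the cone at (6, 11) misses the remaining region (no effect) — area = 60.49 mm². So its area = 60.49 mm². Layer 19 is larger (60.49 vs 10.53 mm²).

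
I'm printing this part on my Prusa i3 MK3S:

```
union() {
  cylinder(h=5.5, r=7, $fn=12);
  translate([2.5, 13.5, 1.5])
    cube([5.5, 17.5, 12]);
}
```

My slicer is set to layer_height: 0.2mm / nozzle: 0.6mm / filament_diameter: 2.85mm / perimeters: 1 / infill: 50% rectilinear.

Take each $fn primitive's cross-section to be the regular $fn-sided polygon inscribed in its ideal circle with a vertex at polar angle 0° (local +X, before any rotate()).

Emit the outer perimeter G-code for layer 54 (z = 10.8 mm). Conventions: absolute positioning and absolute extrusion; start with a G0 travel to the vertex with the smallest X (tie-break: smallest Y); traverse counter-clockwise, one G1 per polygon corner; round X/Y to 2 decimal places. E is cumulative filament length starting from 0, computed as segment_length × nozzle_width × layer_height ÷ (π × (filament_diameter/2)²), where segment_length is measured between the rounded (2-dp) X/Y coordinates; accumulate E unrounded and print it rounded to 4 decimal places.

At z = 10.8 mm: the cylinder is absent (z outside [0, 5.5]); the 5.5×17.5 cube at (2.5, 13.5) contributes its full rectangle; Merging all regions: only the 5.5×17.5 cube at (2.5, 13.5) is present, so the union is just that shape — 1 connected region. The outline is a single polygon with 4 vertices. Extrusion per mm of travel: 0.6 × 0.2 / (π × 1.425²) = 0.018811. Accumulating E over each segment gives final E = 0.8653.

G0 X2.50 Y13.50 Z10.80
G1 X8.00 Y13.50 E0.1035
G1 X8.00 Y31.00 E0.4326
G1 X2.50 Y31.00 E0.5361
G1 X2.50 Y13.50 E0.8653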